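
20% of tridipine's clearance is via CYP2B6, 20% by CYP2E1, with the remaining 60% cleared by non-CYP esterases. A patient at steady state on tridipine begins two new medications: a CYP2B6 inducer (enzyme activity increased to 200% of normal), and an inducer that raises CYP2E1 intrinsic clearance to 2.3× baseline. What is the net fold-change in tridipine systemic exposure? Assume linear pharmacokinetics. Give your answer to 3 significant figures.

The CYP2B6 pathway (20% of clearance) is boosted to 2× activity: 0.2 × 2 = 0.4.
The CYP2E1 pathway (20% of clearance) is boosted to 2.3× activity: 0.2 × 2.3 = 0.46.
Non-CYP routes (60%) are unchanged.
New clearance relative to baseline: 0.4 + 0.46 + 0.6 = 1.46.
Because systemic exposure varies inversely with clearance, the combined effect is 1 / 1.46 = 0.685.

0.685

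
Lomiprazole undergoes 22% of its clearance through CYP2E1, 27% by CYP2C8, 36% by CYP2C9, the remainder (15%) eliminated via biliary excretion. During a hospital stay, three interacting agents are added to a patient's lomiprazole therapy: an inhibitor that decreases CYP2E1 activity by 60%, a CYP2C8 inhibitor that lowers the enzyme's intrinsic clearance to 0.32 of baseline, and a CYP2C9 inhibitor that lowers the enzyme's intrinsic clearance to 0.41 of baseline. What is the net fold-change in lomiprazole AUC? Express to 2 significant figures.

The CYP2E1 pathway (22% of clearance) is reduced to 0.4× activity: 0.22 × 0.4 = 0.088.
The CYP2C8 pathway (27% of clearance) falls to 0.32× activity: 0.27 × 0.32 = 0.0864.
The CYP2C9 pathway (36% of clearance) is reduced to 0.41× activity: 0.36 × 0.41 = 0.1476.
The remaining 15% of clearance is unaffected.
New clearance relative to baseline: 0.088 + 0.0864 + 0.1476 + 0.15 = 0.472.
Net AUC ratio = 1 / 0.472 = 2.1.

2.1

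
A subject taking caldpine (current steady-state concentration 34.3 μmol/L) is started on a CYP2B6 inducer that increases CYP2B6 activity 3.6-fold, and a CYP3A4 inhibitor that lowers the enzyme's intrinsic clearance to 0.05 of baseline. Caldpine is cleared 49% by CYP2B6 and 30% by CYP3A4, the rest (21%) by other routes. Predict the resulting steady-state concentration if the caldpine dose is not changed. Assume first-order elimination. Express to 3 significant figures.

The CYP2B6 pathway (49% of clearance) is boosted to 3.6× activity: 0.49 × 3.6 = 1.764.
The CYP3A4 pathway (30% of clearance) drops to 0.05× activity: 0.3 × 0.05 = 0.015.
The remaining 21% of clearance is unaffected.
CL_new/CL_old = 1.764 + 0.015 + 0.21 = 1.989.
New steady-state concentration = 34.3 / 1.989 = 17.2 μmol/L (concentration scales inversely with clearance).

17.2 μmol/L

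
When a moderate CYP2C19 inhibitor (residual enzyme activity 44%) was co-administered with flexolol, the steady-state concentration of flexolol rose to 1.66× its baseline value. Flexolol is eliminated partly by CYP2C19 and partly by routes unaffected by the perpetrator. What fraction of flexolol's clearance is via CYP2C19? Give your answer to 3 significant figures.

Call the CYP2C19 fraction fm. After the interaction, CL_new/CL_old = fm × 0.44 + (1 − fm).
Steady-state concentration ratio = 1 / (new CL fraction), so new CL fraction = 1 / 1.66 = 0.6024.
fm × 0.44 + 1 − fm = 0.6024  ⇒  fm × (0.44 − 1) = −0.3976  ⇒  fm = 0.710.

0.710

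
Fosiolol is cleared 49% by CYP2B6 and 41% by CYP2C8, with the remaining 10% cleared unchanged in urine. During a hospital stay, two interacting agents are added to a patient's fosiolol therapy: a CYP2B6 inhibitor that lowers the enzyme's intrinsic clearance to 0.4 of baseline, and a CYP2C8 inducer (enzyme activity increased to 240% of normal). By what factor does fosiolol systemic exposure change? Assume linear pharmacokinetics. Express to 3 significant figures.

0.781

The CYP2B6 pathway (49% of clearance) drops to 0.4× activity: 0.49 × 0.4 = 0.196.
The CYP2C8 pathway (41% of clearance) rises to 2.4× activity: 0.41 × 2.4 = 0.984.
The remaining 10% of clearance is unaffected.
New clearance relative to baseline: 0.196 + 0.984 + 0.1 = 1.28.
Net systemic exposure ratio = 1 / 1.28 = 0.781.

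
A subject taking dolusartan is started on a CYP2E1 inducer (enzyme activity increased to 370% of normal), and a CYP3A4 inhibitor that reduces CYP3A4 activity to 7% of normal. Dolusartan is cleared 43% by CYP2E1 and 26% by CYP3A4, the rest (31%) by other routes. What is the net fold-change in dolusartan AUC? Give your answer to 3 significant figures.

CYP2E1: 0.43 × 3.7 = 1.591
CYP3A4: 0.26 × 0.07 = 0.0182
Other: 0.31 (unchanged)
CL_new/CL_old = 1.591 + 0.0182 + 0.31 = 1.9192.
AUC ∝ 1/CL: fold-change = 1 / 1.9192 = 0.521.

0.521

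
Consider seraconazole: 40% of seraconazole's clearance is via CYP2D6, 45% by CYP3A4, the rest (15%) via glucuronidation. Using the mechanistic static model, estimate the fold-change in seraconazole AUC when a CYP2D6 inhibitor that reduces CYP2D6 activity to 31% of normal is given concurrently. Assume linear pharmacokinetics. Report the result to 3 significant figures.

1.38

CYP2D6: 0.4 × 0.31 = 0.124
CYP3A4: 0.45 (unchanged)
Other: 0.15 (unchanged)
CL_new/CL_old = 0.124 + 0.45 + 0.15 = 0.724.
Since AUC ∝ 1/CL, the ratio is 1 / 0.724 = 1.38.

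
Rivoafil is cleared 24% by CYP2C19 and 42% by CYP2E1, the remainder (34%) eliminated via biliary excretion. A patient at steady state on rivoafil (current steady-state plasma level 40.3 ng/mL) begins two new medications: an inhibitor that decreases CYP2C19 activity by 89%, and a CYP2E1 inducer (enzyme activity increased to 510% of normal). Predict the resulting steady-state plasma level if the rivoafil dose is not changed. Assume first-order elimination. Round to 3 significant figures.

The CYP2C19 pathway (24% of clearance) drops to 0.11× activity: 0.24 × 0.11 = 0.0264.
The CYP2E1 pathway (42% of clearance) rises to 5.1× activity: 0.42 × 5.1 = 2.142.
The remaining 34% of clearance is unaffected.
Relative clearance = 0.0264 + 2.142 + 0.34 = 2.5084.
Dividing the baseline by the relative clearance: 40.3 / 2.5084 = 16.1 ng/mL.

16.1 ng/mL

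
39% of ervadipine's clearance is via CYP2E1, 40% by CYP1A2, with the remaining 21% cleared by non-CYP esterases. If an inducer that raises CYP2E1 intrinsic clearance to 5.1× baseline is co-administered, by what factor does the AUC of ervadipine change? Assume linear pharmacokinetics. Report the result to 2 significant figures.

0.38

The CYP2E1 pathway (39% of clearance) increases to 5.1× activity: 0.39 × 5.1 = 1.989.
CYP1A2 (40%) and the residual 21% are unaffected.
CL_new/CL_old = 1.989 + 0.4 + 0.21 = 2.599.
Since AUC ∝ 1/CL, the ratio is 1 / 2.599 = 0.38.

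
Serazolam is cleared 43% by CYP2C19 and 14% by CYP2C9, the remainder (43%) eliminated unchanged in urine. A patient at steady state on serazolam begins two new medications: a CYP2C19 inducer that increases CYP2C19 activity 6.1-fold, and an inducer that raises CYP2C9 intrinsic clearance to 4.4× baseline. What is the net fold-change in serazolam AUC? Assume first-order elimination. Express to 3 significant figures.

0.273

The CYP2C19 pathway (43% of clearance) is boosted to 6.1× activity: 0.43 × 6.1 = 2.623.
The CYP2C9 pathway (14% of clearance) increases to 4.4× activity: 0.14 × 4.4 = 0.616.
Non-CYP routes (43%) are unchanged.
CL_new/CL_old = 2.623 + 0.616 + 0.43 = 3.669.
Because AUC varies inversely with clearance, the combined effect is 1 / 3.669 = 0.273.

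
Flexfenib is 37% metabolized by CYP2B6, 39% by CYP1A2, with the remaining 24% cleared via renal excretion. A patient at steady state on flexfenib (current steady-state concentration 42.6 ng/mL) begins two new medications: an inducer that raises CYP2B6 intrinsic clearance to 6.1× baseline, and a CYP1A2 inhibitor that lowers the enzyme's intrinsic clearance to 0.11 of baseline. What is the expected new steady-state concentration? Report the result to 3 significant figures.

The CYP2B6 pathway (37% of clearance) increases to 6.1× activity: 0.37 × 6.1 = 2.257.
The CYP1A2 pathway (39% of clearance) falls to 0.11× activity: 0.39 × 0.11 = 0.0429.
Non-CYP routes (24%) are unchanged.
New clearance relative to baseline: 2.257 + 0.0429 + 0.24 = 2.5399.
Dividing the baseline by the relative clearance: 42.6 / 2.5399 = 16.8 ng/mL.

16.8 ng/mL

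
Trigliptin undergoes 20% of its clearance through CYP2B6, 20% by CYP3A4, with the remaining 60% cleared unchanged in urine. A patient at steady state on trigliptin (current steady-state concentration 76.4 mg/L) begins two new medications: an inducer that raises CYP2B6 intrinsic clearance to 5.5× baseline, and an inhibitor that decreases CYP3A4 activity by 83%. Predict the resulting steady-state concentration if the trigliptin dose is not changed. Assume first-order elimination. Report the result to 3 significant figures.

The CYP2B6 pathway (20% of clearance) is boosted to 5.5× activity: 0.2 × 5.5 = 1.1.
The CYP3A4 pathway (20% of clearance) falls to 0.17× activity: 0.2 × 0.17 = 0.034.
The remaining 60% of clearance is unaffected.
CL_new/CL_old = 1.1 + 0.034 + 0.6 = 1.734.
New steady-state concentration = 76.4 / 1.734 = 44.1 mg/L (concentration scales inversely with clearance).

44.1 mg/L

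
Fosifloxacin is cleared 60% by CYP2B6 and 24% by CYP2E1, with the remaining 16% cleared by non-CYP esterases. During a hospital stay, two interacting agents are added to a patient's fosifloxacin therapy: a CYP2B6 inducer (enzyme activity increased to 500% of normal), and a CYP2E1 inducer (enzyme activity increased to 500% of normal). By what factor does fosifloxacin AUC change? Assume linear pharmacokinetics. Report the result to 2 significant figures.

0.23

CYP2B6: 0.6 × 5 = 3
CYP2E1: 0.24 × 5 = 1.2
Other: 0.16 (unchanged)
New clearance relative to baseline: 3 + 1.2 + 0.16 = 4.36.
Net AUC ratio = 1 / 4.36 = 0.23.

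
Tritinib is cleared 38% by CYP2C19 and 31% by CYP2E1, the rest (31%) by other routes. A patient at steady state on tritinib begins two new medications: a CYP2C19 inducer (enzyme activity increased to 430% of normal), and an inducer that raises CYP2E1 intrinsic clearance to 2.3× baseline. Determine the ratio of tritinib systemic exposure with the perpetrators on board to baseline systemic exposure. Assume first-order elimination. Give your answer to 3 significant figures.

The CYP2C19 pathway (38% of clearance) increases to 4.3× activity: 0.38 × 4.3 = 1.634.
The CYP2E1 pathway (31% of clearance) rises to 2.3× activity: 0.31 × 2.3 = 0.713.
Non-CYP routes (31%) are unchanged.
Relative clearance = 1.634 + 0.713 + 0.31 = 2.657.
Net systemic exposure ratio = 1 / 2.657 = 0.376.

0.376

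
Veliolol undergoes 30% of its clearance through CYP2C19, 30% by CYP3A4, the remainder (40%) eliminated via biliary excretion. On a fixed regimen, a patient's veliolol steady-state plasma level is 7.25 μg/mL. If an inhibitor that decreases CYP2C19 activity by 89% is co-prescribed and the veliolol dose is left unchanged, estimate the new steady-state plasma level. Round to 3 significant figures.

The CYP2C19 pathway (30% of clearance) is reduced to 0.11× activity: 0.3 × 0.11 = 0.033.
CYP3A4 (30%) and the residual 40% are unaffected.
CL_new/CL_old = 0.033 + 0.3 + 0.4 = 0.733.
Steady-state plasma level ∝ 1/CL, so new value = 7.25 / 0.733 = 9.89 μg/mL.

9.89 μg/mL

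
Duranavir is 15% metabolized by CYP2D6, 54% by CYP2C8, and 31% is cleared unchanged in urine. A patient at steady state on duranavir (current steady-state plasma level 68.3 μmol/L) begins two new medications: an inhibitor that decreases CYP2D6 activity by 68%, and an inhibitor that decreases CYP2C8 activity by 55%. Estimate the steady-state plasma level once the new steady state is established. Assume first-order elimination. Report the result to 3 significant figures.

114 μmol/L

CYP2D6: 0.15 × 0.32 = 0.048
CYP2C8: 0.54 × 0.45 = 0.243
Other: 0.31 (unchanged)
New clearance relative to baseline: 0.048 + 0.243 + 0.31 = 0.601.
New steady-state plasma level = 68.3 / 0.601 = 114 μmol/L (concentration scales inversely with clearance).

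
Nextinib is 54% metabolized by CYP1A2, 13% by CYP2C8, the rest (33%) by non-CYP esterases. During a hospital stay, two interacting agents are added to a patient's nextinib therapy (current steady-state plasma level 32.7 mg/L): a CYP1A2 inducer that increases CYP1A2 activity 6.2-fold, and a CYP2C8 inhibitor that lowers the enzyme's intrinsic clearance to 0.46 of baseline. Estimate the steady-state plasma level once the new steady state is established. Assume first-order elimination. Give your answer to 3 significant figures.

The CYP1A2 pathway (54% of clearance) rises to 6.2× activity: 0.54 × 6.2 = 3.348.
The CYP2C8 pathway (13% of clearance) is reduced to 0.46× activity: 0.13 × 0.46 = 0.0598.
The remaining 33% of clearance is unaffected.
New clearance relative to baseline: 3.348 + 0.0598 + 0.33 = 3.7378.
New steady-state plasma level = 32.7 / 3.7378 = 8.75 mg/L (concentration scales inversely with clearance).

8.75 mg/L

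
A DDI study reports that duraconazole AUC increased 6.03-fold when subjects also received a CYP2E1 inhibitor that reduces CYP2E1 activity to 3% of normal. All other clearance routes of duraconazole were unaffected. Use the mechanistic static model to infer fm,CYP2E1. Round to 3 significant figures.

0.860

Let x = fm,CYP2E1. Because AUC ∝ 1/CL, relative clearance fell to 1/6.03 = 0.1658.
Only the CYP2E1 route changed, so 0.1658 = x·0.03 + (1 − x), giving x = 0.860.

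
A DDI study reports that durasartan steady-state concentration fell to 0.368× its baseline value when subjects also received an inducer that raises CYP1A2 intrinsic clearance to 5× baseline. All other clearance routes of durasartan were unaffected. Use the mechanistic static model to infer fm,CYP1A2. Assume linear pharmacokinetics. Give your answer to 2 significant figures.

0.43

CL'/CL = 1 / 0.368 = 2.717
5·fm + (1 − fm) = 2.717
fm = (2.717 − 1) / (5 − 1) = 0.43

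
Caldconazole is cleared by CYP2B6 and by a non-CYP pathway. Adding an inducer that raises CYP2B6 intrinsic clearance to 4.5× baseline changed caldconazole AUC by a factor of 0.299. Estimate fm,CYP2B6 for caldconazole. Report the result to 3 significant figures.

Write x for the fraction cleared via CYP2B6. The observed AUC change means clearance rose to 1/0.299 = 3.344 of baseline.
Only the CYP2B6 route changed, so 3.344 = x·4.5 + (1 − x), giving x = 0.670.

0.670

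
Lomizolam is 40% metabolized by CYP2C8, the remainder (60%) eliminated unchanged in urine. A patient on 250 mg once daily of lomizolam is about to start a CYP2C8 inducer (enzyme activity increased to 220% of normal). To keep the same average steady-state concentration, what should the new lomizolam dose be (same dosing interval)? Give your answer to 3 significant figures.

The CYP2C8 pathway (40% of clearance) increases to 2.2× activity: 0.4 × 2.2 = 0.88.
Non-CYP routes (60%) are unchanged.
Relative clearance = 0.88 + 0.6 = 1.48.
To maintain the same steady-state level, dose must scale with clearance: new dose = 250 × 1.48 = 370 mg.

370 mg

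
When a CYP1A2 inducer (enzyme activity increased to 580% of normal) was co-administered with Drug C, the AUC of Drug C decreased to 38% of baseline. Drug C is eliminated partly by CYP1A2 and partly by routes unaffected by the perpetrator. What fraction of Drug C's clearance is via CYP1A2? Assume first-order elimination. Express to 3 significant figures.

0.340

CL'/CL = 1 / 0.380 = 2.632
5.8·fm + (1 − fm) = 2.632
fm = (2.632 − 1) / (5.8 − 1) = 0.340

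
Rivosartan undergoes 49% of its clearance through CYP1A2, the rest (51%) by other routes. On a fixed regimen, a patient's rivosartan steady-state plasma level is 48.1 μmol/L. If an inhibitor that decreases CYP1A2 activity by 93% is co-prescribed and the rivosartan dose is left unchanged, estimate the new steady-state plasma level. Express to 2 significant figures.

88 μmol/L

The CYP1A2 pathway (49% of clearance) is reduced to 0.07× activity: 0.49 × 0.07 = 0.0343.
The remaining 51% of clearance is unaffected.
CL_new/CL_old = 0.0343 + 0.51 = 0.5443.
New steady-state plasma level = baseline ÷ relative clearance = 48.1 / 0.5443 = 88 μmol/L.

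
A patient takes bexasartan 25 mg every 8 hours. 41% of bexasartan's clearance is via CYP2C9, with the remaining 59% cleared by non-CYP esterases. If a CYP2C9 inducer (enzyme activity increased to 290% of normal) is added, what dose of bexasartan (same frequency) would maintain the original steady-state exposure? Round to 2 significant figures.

44 mg

CYP2C9: 0.41 × 2.9 = 1.189
Other: 0.59 (unchanged)
New clearance relative to baseline: 1.189 + 0.59 = 1.779.
To maintain the same steady-state level, dose must scale with clearance: new dose = 25 × 1.779 = 44 mg.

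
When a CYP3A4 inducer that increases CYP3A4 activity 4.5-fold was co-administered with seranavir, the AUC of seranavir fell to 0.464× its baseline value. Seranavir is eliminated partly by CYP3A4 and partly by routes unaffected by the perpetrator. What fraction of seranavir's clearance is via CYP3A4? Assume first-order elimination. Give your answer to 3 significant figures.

Let fm be the CYP3A4 fraction. New clearance relative to baseline = fm × 4.5 + (1 − fm).
AUC ratio = 1 / (new CL fraction), so new CL fraction = 1 / 0.464 = 2.155.
fm × 4.5 + 1 − fm = 2.155  ⇒  fm × (4.5 − 1) = 1.155  ⇒  fm = 0.330.

0.330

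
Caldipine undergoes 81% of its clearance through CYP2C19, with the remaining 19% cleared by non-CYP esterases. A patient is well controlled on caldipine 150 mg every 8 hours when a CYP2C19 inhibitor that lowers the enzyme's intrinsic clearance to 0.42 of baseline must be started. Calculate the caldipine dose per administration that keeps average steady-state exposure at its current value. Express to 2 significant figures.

80 mg

The CYP2C19 pathway (81% of clearance) is reduced to 0.42× activity: 0.81 × 0.42 = 0.3402.
Non-CYP routes (19%) are unchanged.
New clearance relative to baseline: 0.3402 + 0.19 = 0.5302.
Css,avg = (dose rate)/CL, so holding Css fixed requires dose ∝ CL: 150 × 0.5302 = 80 mg.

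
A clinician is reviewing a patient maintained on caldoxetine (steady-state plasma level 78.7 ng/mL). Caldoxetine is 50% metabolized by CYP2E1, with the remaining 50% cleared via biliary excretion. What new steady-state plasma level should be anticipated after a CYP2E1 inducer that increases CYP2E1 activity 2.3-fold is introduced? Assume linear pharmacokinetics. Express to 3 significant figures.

The CYP2E1 pathway (50% of clearance) increases to 2.3× activity: 0.5 × 2.3 = 1.15.
The remaining 50% of clearance is unaffected.
Relative clearance = 1.15 + 0.5 = 1.65.
Steady-state plasma level ∝ 1/CL, so new value = 78.7 / 1.65 = 47.7 ng/mL.

47.7 ng/mL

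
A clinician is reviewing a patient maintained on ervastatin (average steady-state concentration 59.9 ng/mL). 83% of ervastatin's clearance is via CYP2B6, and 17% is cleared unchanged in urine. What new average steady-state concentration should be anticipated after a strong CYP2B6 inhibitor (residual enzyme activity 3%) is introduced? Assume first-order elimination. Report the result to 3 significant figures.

307 ng/mL

The CYP2B6 pathway (83% of clearance) drops to 0.03× activity: 0.83 × 0.03 = 0.0249.
The remaining 17% of clearance is unaffected.
Relative clearance = 0.0249 + 0.17 = 0.1949.
New average steady-state concentration = baseline ÷ relative clearance = 59.9 / 0.1949 = 307 ng/mL.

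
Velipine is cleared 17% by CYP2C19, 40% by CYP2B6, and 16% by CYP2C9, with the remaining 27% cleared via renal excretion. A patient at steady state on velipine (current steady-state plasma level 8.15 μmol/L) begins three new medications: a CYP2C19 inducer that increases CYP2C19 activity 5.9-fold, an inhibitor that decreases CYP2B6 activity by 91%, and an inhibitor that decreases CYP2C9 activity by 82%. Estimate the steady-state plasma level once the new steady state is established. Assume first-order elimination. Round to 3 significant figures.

The CYP2C19 pathway (17% of clearance) rises to 5.9× activity: 0.17 × 5.9 = 1.003.
The CYP2B6 pathway (40% of clearance) drops to 0.09× activity: 0.4 × 0.09 = 0.036.
The CYP2C9 pathway (16% of clearance) drops to 0.18× activity: 0.16 × 0.18 = 0.0288.
The remaining 27% of clearance is unaffected.
Relative clearance = 1.003 + 0.036 + 0.0288 + 0.27 = 1.3378.
Steady-state plasma level ∝ 1/CL: new value = 8.15 / 1.3378 = 6.09 μmol/L.

6.09 μmol/L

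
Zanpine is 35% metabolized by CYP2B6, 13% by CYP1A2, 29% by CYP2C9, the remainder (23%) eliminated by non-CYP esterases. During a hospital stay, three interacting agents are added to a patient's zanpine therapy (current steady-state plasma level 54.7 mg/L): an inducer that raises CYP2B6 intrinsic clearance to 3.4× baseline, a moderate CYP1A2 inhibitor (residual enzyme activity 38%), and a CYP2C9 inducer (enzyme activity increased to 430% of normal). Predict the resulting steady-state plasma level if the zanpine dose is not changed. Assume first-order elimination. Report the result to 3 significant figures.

20.1 mg/L

The CYP2B6 pathway (35% of clearance) increases to 3.4× activity: 0.35 × 3.4 = 1.19.
The CYP1A2 pathway (13% of clearance) drops to 0.38× activity: 0.13 × 0.38 = 0.0494.
The CYP2C9 pathway (29% of clearance) is boosted to 4.3× activity: 0.29 × 4.3 = 1.247.
The remaining 23% of clearance is unaffected.
CL_new/CL_old = 1.19 + 0.0494 + 1.247 + 0.23 = 2.7164.
Steady-state plasma level ∝ 1/CL: new value = 54.7 / 2.7164 = 20.1 mg/L.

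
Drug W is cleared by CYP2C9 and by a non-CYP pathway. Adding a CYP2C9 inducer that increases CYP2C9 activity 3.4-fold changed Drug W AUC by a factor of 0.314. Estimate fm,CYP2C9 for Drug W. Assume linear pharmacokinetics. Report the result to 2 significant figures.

Call the CYP2C9 fraction fm. After the interaction, CL_new/CL_old = fm × 3.4 + (1 − fm).
AUC ratio = 1 / (new CL fraction), so new CL fraction = 1 / 0.314 = 3.185.
fm × 3.4 + 1 − fm = 3.185  ⇒  fm × (3.4 − 1) = 2.185  ⇒  fm = 0.91.

0.91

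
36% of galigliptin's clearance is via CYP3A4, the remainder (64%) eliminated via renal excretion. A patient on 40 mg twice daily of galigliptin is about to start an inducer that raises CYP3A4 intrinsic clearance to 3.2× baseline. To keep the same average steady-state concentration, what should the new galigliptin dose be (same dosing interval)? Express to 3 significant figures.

The CYP3A4 pathway (36% of clearance) increases to 3.2× activity: 0.36 × 3.2 = 1.152.
Non-CYP routes (64%) are unchanged.
CL_new/CL_old = 1.152 + 0.64 = 1.792.
Exposure is unchanged when dose changes in proportion to clearance. New dose = 40 mg × 1.792 = 71.7 mg.

71.7 mg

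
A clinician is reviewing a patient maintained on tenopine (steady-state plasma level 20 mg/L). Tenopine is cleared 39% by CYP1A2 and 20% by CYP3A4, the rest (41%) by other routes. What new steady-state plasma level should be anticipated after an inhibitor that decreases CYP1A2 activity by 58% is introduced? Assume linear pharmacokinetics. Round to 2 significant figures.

26 mg/L

The CYP1A2 pathway (39% of clearance) falls to 0.42× activity: 0.39 × 0.42 = 0.1638.
CYP3A4 (20%) and the residual 41% are unaffected.
Relative clearance = 0.1638 + 0.2 + 0.41 = 0.7738.
Steady-state plasma level ∝ 1/CL, so new value = 20 / 0.7738 = 26 mg/L.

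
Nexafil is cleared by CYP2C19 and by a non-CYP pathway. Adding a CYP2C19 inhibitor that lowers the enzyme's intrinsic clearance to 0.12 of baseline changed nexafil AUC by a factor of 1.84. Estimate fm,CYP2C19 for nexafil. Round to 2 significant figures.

Let x = fm,CYP2C19. Because AUC ∝ 1/CL, relative clearance fell to 1/1.84 = 0.5435.
Setting x·0.12 + (1 − x) = 0.5435 and solving: x = (0.5435 − 1)/(0.12 − 1) = 0.52.

0.52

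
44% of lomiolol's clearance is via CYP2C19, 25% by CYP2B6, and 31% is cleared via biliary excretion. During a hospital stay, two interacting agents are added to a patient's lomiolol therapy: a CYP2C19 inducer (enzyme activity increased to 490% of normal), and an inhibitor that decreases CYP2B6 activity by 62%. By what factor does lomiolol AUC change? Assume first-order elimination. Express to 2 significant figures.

CYP2C19: 0.44 × 4.9 = 2.156
CYP2B6: 0.25 × 0.38 = 0.095
Other: 0.31 (unchanged)
CL_new/CL_old = 2.156 + 0.095 + 0.31 = 2.561.
AUC ∝ 1/CL: fold-change = 1 / 2.561 = 0.39.

0.39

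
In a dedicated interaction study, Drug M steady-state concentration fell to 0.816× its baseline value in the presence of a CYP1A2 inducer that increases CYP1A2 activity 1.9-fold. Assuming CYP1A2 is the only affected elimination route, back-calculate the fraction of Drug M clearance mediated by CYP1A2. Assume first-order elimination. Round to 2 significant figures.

Write x for the fraction cleared via CYP1A2. The observed steady-state concentration change means clearance rose to 1/0.816 = 1.225 of baseline.
Only the CYP1A2 route changed, so 1.225 = x·1.9 + (1 − x), giving x = 0.25.

0.25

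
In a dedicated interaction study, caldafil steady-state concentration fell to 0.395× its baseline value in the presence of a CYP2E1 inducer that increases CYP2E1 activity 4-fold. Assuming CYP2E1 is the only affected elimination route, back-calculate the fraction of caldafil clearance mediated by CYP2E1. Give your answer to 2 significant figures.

0.51

Write x for the fraction cleared via CYP2E1. The observed steady-state concentration change means clearance rose to 1/0.395 = 2.532 of baseline.
Only the CYP2E1 route changed, so 2.532 = x·4 + (1 − x), giving x = 0.51.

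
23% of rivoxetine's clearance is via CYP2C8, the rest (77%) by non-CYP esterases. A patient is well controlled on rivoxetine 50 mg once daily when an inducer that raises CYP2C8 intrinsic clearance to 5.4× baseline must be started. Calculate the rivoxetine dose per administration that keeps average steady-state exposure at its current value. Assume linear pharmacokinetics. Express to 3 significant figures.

101 mg

The CYP2C8 pathway (23% of clearance) increases to 5.4× activity: 0.23 × 5.4 = 1.242.
Non-CYP routes (77%) are unchanged.
Relative clearance = 1.242 + 0.77 = 2.012.
Css,avg = (dose rate)/CL, so holding Css fixed requires dose ∝ CL: 50 × 2.012 = 101 mg.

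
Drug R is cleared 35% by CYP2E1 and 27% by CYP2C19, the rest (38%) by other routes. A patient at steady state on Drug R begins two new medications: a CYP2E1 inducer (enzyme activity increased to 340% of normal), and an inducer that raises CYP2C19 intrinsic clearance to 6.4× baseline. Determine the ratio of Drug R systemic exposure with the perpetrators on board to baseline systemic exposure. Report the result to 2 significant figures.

The CYP2E1 pathway (35% of clearance) is boosted to 3.4× activity: 0.35 × 3.4 = 1.19.
The CYP2C19 pathway (27% of clearance) is boosted to 6.4× activity: 0.27 × 6.4 = 1.728.
The remaining 38% of clearance is unaffected.
Relative clearance = 1.19 + 1.728 + 0.38 = 3.298.
Net systemic exposure ratio = 1 / 3.298 = 0.30.

0.30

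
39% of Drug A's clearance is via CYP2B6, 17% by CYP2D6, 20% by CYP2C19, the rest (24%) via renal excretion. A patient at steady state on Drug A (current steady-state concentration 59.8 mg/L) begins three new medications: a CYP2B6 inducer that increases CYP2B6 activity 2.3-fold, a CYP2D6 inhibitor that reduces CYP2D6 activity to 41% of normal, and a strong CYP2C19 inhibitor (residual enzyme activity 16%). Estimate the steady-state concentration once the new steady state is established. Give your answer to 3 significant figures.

The CYP2B6 pathway (39% of clearance) rises to 2.3× activity: 0.39 × 2.3 = 0.897.
The CYP2D6 pathway (17% of clearance) drops to 0.41× activity: 0.17 × 0.41 = 0.0697.
The CYP2C19 pathway (20% of clearance) drops to 0.16× activity: 0.2 × 0.16 = 0.032.
The remaining 24% of clearance is unaffected.
CL_new/CL_old = 0.897 + 0.0697 + 0.032 + 0.24 = 1.2387.
New steady-state concentration = 59.8 / 1.2387 = 48.3 mg/L (concentration scales inversely with clearance).

48.3 mg/L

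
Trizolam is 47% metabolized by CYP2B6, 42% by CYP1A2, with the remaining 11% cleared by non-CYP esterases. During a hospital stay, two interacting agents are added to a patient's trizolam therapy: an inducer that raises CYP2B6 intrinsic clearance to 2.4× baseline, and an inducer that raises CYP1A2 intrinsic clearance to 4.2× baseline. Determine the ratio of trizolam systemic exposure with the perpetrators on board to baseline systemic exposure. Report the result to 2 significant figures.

CYP2B6: 0.47 × 2.4 = 1.128
CYP1A2: 0.42 × 4.2 = 1.764
Other: 0.11 (unchanged)
CL_new/CL_old = 1.128 + 1.764 + 0.11 = 3.002.
Systemic exposure ∝ 1/CL: fold-change = 1 / 3.002 = 0.33.

0.33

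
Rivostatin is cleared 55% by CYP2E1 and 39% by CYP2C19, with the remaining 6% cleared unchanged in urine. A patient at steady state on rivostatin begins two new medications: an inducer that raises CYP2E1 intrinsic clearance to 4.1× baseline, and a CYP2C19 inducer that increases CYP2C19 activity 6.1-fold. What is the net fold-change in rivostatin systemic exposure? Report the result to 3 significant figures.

The CYP2E1 pathway (55% of clearance) increases to 4.1× activity: 0.55 × 4.1 = 2.255.
The CYP2C19 pathway (39% of clearance) rises to 6.1× activity: 0.39 × 6.1 = 2.379.
The remaining 6% of clearance is unaffected.
New clearance relative to baseline: 2.255 + 2.379 + 0.06 = 4.694.
Net systemic exposure ratio = 1 / 4.694 = 0.213.

0.213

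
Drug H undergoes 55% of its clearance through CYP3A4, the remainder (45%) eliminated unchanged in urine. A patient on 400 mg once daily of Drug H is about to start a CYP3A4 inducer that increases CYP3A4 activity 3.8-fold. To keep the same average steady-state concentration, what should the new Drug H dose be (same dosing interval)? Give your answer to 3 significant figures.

1.02 × 10³ mg

The CYP3A4 pathway (55% of clearance) increases to 3.8× activity: 0.55 × 3.8 = 2.09.
The remaining 45% of clearance is unaffected.
New clearance relative to baseline: 2.09 + 0.45 = 2.54.
To maintain the same steady-state level, dose must scale with clearance: new dose = 400 × 2.54 = 1.02 × 10³ mg.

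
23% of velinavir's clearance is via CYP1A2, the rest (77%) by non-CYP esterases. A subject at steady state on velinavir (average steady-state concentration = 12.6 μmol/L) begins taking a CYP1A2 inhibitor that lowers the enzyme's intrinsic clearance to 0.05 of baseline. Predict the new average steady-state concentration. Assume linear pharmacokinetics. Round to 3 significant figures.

16.1 μmol/L

The CYP1A2 pathway (23% of clearance) is reduced to 0.05× activity: 0.23 × 0.05 = 0.0115.
The remaining 77% of clearance is unaffected.
New clearance relative to baseline: 0.0115 + 0.77 = 0.7815.
With dosing unchanged, average steady-state concentration scales as 1/CL: 12.6 / 0.7815 = 16.1 μmol/L.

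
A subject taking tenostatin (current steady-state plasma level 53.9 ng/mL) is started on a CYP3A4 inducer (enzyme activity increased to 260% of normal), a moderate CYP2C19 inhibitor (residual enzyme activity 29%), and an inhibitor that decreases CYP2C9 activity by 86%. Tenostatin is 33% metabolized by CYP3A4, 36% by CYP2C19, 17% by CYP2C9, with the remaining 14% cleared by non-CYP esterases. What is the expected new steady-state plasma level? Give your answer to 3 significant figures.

47.9 ng/mL

The CYP3A4 pathway (33% of clearance) increases to 2.6× activity: 0.33 × 2.6 = 0.858.
The CYP2C19 pathway (36% of clearance) is reduced to 0.29× activity: 0.36 × 0.29 = 0.1044.
The CYP2C9 pathway (17% of clearance) is reduced to 0.14× activity: 0.17 × 0.14 = 0.0238.
Non-CYP routes (14%) are unchanged.
CL_new/CL_old = 0.858 + 0.1044 + 0.0238 + 0.14 = 1.1262.
New steady-state plasma level = 53.9 / 1.1262 = 47.9 ng/mL (concentration scales inversely with clearance).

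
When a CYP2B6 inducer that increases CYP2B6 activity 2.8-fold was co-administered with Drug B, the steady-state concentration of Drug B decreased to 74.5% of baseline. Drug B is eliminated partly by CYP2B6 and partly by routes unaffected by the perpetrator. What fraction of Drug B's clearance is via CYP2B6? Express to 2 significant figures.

Call the CYP2B6 fraction fm. After the interaction, CL_new/CL_old = fm × 2.8 + (1 − fm).
Steady-state concentration ratio = 1 / (new CL fraction), so new CL fraction = 1 / 0.745 = 1.342.
fm × 2.8 + 1 − fm = 1.342  ⇒  fm × (2.8 − 1) = 0.3423  ⇒  fm = 0.19.

0.19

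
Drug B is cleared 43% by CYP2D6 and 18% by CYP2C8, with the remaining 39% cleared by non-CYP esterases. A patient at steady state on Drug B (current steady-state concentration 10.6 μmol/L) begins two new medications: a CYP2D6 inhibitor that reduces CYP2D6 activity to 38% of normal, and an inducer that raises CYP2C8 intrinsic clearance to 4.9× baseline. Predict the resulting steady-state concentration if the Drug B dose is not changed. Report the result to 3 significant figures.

CYP2D6: 0.43 × 0.38 = 0.1634
CYP2C8: 0.18 × 4.9 = 0.882
Other: 0.39 (unchanged)
Relative clearance = 0.1634 + 0.882 + 0.39 = 1.4354.
Steady-state concentration ∝ 1/CL: new value = 10.6 / 1.4354 = 7.38 μmol/L.

7.38 μmol/L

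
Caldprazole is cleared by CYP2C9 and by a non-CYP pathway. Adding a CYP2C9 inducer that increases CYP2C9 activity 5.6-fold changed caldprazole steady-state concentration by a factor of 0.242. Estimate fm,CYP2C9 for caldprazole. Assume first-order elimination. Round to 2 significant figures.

0.68

Let x = fm,CYP2C9. Because steady-state concentration ∝ 1/CL, relative clearance rose to 1/0.242 = 4.132.
Only the CYP2C9 route changed, so 4.132 = x·5.6 + (1 − x), giving x = 0.68.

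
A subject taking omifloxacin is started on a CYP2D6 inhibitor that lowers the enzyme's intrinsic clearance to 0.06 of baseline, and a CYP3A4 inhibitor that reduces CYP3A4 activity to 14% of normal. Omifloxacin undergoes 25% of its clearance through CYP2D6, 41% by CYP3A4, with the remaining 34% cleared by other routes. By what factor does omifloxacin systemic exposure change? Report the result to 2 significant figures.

CYP2D6: 0.25 × 0.06 = 0.015
CYP3A4: 0.41 × 0.14 = 0.0574
Other: 0.34 (unchanged)
Relative clearance = 0.015 + 0.0574 + 0.34 = 0.4124.
Systemic exposure ∝ 1/CL: fold-change = 1 / 0.4124 = 2.4.

2.4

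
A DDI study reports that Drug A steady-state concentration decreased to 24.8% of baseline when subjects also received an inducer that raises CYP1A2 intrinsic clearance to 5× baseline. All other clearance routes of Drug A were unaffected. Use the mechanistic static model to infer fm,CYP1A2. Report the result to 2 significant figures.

0.76

Write x for the fraction cleared via CYP1A2. The observed steady-state concentration change means clearance rose to 1/0.248 = 4.032 of baseline.
Only the CYP1A2 route changed, so 4.032 = x·5 + (1 − x), giving x = 0.76.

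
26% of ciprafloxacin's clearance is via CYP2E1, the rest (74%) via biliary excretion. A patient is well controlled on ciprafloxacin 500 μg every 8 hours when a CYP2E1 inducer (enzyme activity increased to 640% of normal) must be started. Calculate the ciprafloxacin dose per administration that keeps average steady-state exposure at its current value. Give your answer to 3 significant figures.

The CYP2E1 pathway (26% of clearance) is boosted to 6.4× activity: 0.26 × 6.4 = 1.664.
Non-CYP routes (74%) are unchanged.
Relative clearance = 1.664 + 0.74 = 2.404.
Exposure is unchanged when dose changes in proportion to clearance. New dose = 500 μg × 2.404 = 1.20 × 10³ μg.

1.20 × 10³ μg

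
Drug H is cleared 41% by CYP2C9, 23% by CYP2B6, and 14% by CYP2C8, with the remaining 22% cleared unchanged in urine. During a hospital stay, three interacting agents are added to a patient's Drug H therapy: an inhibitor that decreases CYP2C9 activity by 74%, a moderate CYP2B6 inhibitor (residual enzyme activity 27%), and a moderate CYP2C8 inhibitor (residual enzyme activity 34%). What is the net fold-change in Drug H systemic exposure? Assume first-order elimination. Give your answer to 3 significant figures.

The CYP2C9 pathway (41% of clearance) is reduced to 0.26× activity: 0.41 × 0.26 = 0.1066.
The CYP2B6 pathway (23% of clearance) is reduced to 0.27× activity: 0.23 × 0.27 = 0.0621.
The CYP2C8 pathway (14% of clearance) drops to 0.34× activity: 0.14 × 0.34 = 0.0476.
Non-CYP routes (22%) are unchanged.
Relative clearance = 0.1066 + 0.0621 + 0.0476 + 0.22 = 0.4363.
Systemic exposure ∝ 1/CL: fold-change = 1 / 0.4363 = 2.29.

2.29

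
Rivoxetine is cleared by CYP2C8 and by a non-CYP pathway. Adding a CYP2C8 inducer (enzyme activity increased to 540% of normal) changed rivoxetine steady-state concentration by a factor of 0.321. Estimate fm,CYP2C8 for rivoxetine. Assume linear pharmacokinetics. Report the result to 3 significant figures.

0.481

CL'/CL = 1 / 0.321 = 3.115
5.4·fm + (1 − fm) = 3.115
fm = (3.115 − 1) / (5.4 − 1) = 0.481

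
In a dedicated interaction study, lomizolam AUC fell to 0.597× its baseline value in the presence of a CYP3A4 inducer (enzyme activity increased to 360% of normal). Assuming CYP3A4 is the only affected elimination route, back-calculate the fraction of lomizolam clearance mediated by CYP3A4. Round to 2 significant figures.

Let fm be the CYP3A4 fraction. New clearance relative to baseline = fm × 3.6 + (1 − fm).
AUC ratio = 1 / (new CL fraction), so new CL fraction = 1 / 0.597 = 1.675.
fm × 3.6 + 1 − fm = 1.675  ⇒  fm × (3.6 − 1) = 0.675  ⇒  fm = 0.26.

0.26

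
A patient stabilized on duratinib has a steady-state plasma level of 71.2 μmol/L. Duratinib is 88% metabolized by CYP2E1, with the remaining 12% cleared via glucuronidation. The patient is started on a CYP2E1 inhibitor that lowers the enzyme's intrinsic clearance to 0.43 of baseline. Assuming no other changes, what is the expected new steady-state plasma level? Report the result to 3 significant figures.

143 μmol/L

The CYP2E1 pathway (88% of clearance) falls to 0.43× activity: 0.88 × 0.43 = 0.3784.
Non-CYP routes (12%) are unchanged.
CL_new/CL_old = 0.3784 + 0.12 = 0.4984.
With dosing unchanged, steady-state plasma level scales as 1/CL: 71.2 / 0.4984 = 143 μmol/L.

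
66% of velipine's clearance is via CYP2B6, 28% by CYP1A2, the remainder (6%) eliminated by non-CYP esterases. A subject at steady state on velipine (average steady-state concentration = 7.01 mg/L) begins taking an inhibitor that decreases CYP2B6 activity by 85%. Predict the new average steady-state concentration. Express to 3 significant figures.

CYP2B6: 0.66 × 0.15 = 0.099
CYP1A2: 0.28 (unchanged)
Other: 0.06 (unchanged)
CL_new/CL_old = 0.099 + 0.28 + 0.06 = 0.439.
New average steady-state concentration = baseline ÷ relative clearance = 7.01 / 0.439 = 16.0 mg/L.

16.0 mg/L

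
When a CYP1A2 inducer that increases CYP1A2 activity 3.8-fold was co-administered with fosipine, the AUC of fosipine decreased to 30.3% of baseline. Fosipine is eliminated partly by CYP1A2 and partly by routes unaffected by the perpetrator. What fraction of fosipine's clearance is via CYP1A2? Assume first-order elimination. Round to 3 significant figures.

Write x for the fraction cleared via CYP1A2. The observed AUC change means clearance rose to 1/0.303 = 3.3 of baseline.
Only the CYP1A2 route changed, so 3.3 = x·3.8 + (1 − x), giving x = 0.822.

0.822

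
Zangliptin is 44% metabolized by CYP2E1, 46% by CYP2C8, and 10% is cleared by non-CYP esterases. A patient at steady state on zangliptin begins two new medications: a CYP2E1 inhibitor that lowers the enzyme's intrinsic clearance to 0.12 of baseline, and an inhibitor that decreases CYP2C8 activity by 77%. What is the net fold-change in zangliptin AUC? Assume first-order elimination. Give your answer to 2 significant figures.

CYP2E1: 0.44 × 0.12 = 0.0528
CYP2C8: 0.46 × 0.23 = 0.1058
Other: 0.1 (unchanged)
New clearance relative to baseline: 0.0528 + 0.1058 + 0.1 = 0.2586.
Because AUC varies inversely with clearance, the combined effect is 1 / 0.2586 = 3.9.

3.9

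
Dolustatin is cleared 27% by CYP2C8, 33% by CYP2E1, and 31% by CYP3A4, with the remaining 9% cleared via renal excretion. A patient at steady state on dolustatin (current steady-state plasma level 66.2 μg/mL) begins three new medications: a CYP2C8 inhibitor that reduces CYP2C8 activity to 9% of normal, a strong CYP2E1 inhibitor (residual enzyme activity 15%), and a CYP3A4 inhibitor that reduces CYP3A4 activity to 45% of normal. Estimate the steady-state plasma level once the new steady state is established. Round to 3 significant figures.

The CYP2C8 pathway (27% of clearance) is reduced to 0.09× activity: 0.27 × 0.09 = 0.0243.
The CYP2E1 pathway (33% of clearance) is reduced to 0.15× activity: 0.33 × 0.15 = 0.0495.
The CYP3A4 pathway (31% of clearance) falls to 0.45× activity: 0.31 × 0.45 = 0.1395.
Non-CYP routes (9%) are unchanged.
New clearance relative to baseline: 0.0243 + 0.0495 + 0.1395 + 0.09 = 0.3033.
Steady-state plasma level ∝ 1/CL: new value = 66.2 / 0.3033 = 218 μg/mL.

218 μg/mL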